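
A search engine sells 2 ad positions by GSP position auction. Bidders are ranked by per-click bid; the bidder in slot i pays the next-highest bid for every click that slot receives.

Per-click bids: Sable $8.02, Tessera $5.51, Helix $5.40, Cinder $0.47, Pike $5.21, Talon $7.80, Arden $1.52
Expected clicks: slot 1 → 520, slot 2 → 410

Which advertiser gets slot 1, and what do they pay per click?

Sable; $7.80 per click

Sorting advertisers: $8.02 (Sable) > $7.80 (Talon) > $5.51 (Tessera) > …
Slot 1 goes to the first-ranked bidder, Sable, who pays the next bid down: $7.80/click.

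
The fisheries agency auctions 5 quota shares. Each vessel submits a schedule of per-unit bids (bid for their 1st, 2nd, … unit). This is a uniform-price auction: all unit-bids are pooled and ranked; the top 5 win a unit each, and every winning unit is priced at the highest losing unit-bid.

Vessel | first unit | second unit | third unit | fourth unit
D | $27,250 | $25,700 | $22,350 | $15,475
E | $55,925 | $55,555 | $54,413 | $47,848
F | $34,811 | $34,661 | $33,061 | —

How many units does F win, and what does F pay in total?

Merging the schedules and taking the best 5: 55,925 (E-1), 55,555 (E-2), 54,413 (E-3), 47,848 (E-4), 34,811 (F-1)
The (k+1)-th unit-bid is $34,661.
F wins 1 unit(s) at $34,661 each.

F: 1 unit, pays $34,661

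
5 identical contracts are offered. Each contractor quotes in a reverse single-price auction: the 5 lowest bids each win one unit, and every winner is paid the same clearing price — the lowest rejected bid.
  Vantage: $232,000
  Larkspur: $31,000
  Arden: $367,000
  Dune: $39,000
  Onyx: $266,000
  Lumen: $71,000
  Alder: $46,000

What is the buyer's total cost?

Bids ranked low→high: 31,000 (Larkspur), 39,000 (Dune), 46,000 (Alder), 71,000 (Lumen), 232,000 (Vantage), 266,000 (Onyx), 367,000 (Arden)
Lowest 5: Larkspur, Dune, Alder, Lumen, Vantage.
Lowest unsuccessful bid: $266,000 → clearing price.
Total cost = 5 × $266,000 = $1,330,000.

Total cost: $1,330,000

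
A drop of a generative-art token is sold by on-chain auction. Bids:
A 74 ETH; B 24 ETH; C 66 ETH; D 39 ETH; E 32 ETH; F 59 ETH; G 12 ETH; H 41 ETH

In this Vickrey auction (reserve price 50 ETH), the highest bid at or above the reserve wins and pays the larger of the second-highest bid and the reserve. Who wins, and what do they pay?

A pays 66 ETH

Sorting bids: 74 (A) > 66 (C) > 59 (F) > 41 (H) > 39 (D) > 32 (E) > …
A has the top bid at or above the reserve (74 ETH).
max(second-highest 66 ETH, reserve 50 ETH) = 66 ETH; the reserve does not bind.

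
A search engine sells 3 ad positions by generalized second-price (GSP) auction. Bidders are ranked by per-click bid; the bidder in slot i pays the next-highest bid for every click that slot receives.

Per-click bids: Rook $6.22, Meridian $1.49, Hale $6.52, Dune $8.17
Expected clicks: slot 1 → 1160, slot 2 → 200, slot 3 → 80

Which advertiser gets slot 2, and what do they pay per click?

Hale; $6.22 per click

Ranked by bid: $8.17 (Dune) > $6.52 (Hale) > $6.22 (Rook) > $1.49 (Meridian)
Slot 2 goes to the second-ranked bidder, Hale, who pays the next bid down: $6.22/click.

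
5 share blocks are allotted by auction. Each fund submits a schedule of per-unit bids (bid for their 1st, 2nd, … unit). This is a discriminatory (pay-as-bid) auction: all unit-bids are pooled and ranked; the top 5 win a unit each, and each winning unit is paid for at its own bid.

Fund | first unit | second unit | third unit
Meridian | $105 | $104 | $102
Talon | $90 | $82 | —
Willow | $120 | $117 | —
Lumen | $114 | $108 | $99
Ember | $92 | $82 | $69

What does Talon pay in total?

Merging the schedules and taking the best 5: 120 (Willow-1), 117 (Willow-2), 114 (Lumen-1), 108 (Lumen-2), 105 (Meridian-1)
Next rejected bid: $104 (not a price — pay-as-bid).
Talon wins no units.

Talon pays $0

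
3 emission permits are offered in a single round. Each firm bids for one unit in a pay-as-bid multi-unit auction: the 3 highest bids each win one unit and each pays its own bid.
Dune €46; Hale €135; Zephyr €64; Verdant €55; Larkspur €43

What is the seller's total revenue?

Total revenue: €254

Sorting: 135 (Hale), 64 (Zephyr), 55 (Verdant), 46 (Dune), 43 (Larkspur)
Winners (3 units): Hale, Zephyr, Verdant.
Total revenue = 135 + 64 + 55 = €254.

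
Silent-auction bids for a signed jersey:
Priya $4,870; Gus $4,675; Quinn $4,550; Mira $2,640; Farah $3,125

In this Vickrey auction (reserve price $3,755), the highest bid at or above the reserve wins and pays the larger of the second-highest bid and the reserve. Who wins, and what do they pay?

Vickrey auction (reserve price $3,755): the highest bid at or above the reserve wins and pays the larger of the second-highest bid and the reserve.
Sorting bids: 4,870 (Priya) > 4,675 (Gus) > 4,550 (Quinn) > 3,125 (Farah) > 2,640 (Mira)
Priya has the top bid at or above the reserve ($4,870).
max(second-highest $4,675, reserve $3,755) = $4,675; the reserve does not bind.

Priya pays $4,675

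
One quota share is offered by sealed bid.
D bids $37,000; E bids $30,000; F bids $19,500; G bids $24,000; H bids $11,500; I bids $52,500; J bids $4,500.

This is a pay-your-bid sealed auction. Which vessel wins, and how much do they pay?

I pays $52,500

Sorting bids: 52,500 (I) > 37,000 (D) > 30,000 (E) > 24,000 (G) > 19,500 (F) > 11,500 (H) > …
I has the highest bid and pays exactly that: $52,500.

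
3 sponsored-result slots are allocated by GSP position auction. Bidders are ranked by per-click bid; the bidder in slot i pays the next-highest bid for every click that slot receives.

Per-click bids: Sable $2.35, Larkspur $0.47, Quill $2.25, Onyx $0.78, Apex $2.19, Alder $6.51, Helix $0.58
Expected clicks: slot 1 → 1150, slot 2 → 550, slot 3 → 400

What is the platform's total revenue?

Total revenue: $4816.00

Sorting advertisers: $6.51 (Alder) > $2.35 (Sable) > $2.25 (Quill) > $2.19 (Apex) > …
Slot 1: Alder pays $2.35 × 1150 = $2702.50
Slot 2: Sable pays $2.25 × 550 = $1237.50
Slot 3: Quill pays $2.19 × 400 = $876.00
Total = $4816.00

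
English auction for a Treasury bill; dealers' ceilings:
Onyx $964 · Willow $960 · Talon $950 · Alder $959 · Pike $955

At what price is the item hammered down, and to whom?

Sorting limits: 964 (Onyx) > 960 (Willow) > 959 (Alder) > 955 (Pike) > 950 (Talon)
Bidding ends when Willow exits at $960; Onyx takes it.

Onyx wins at $960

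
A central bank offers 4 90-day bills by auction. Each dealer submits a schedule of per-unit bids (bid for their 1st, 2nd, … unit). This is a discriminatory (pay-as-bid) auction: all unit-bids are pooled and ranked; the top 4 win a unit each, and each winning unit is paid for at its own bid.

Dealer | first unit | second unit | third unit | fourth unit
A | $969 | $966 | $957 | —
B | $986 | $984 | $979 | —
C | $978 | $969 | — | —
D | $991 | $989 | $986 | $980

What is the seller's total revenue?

Pooled unit-bids ranked (top 4): 991 (D-1), 989 (D-2), 986 (B-1), 986 (D-3)
Next rejected bid: $984 (not a price — pay-as-bid).
Each winning unit pays its own bid.
Revenue = 991 + 989 + 986 + 986 = $3,952.

Total revenue: $3,952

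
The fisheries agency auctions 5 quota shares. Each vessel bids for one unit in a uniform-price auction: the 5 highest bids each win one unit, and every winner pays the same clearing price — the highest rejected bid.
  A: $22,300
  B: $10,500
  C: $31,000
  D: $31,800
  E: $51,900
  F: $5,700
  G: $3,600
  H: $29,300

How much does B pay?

B pays $0

Bids ranked high→low: 51,900 (E), 31,800 (D), 31,000 (C), 29,300 (H), 22,300 (A), 10,500 (B), 5,700 (F), …
The 5 highest are E, D, C, H, A.
Clearing price = highest rejected bid = $10,500.
B does not win → pays $0.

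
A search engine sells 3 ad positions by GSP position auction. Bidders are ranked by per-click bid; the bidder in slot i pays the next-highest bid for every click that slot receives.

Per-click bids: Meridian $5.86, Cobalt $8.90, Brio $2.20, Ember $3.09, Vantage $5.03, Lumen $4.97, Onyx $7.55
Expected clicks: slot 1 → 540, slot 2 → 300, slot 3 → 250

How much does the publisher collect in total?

Total revenue: $7092.50

Per-click bids in order: $8.90 (Cobalt) > $7.55 (Onyx) > $5.86 (Meridian) > $5.03 (Vantage) > …
Slot 1: Cobalt pays $7.55 × 540 = $4077.00
Slot 2: Onyx pays $5.86 × 300 = $1758.00
Slot 3: Meridian pays $5.03 × 250 = $1257.50
Total = $7092.50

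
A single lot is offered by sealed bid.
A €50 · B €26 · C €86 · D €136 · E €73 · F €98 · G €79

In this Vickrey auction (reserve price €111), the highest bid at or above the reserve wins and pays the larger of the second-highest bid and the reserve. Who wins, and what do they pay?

Rule: the highest bid at or above the reserve wins and pays the larger of the second-highest bid and the reserve.
Bids ranked: 136 (D) > 98 (F) > 86 (C) > 79 (G) > 73 (E) > 50 (A) > …
Highest eligible bid: D at €136.
max(second-highest €98, reserve €111) = €111.

D pays €111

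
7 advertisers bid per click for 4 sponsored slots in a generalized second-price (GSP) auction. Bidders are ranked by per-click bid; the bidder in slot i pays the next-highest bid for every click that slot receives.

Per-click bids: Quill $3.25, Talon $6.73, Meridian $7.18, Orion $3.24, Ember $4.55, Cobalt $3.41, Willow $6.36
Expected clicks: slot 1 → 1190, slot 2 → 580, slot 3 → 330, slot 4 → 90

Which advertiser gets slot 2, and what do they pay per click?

Sorting advertisers: $7.18 (Meridian) > $6.73 (Talon) > $6.36 (Willow) > $4.55 (Ember) > $3.41 (Cobalt) > …
Slot 2 goes to the second-ranked bidder, Talon, who pays the next bid down: $6.36/click.

Talon; $6.36 per click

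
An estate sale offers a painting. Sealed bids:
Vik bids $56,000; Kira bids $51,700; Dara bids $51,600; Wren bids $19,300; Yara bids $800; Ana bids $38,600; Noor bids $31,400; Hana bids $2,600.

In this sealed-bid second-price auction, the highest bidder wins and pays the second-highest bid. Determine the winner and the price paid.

Sorting bids: 56,000 (Vik) > 51,700 (Kira) > 51,600 (Dara) > 38,600 (Ana) > 31,400 (Noor) > 19,300 (Wren) > …
Second-price: Vik pays Kira's bid of $51,700.

Vik pays $51,700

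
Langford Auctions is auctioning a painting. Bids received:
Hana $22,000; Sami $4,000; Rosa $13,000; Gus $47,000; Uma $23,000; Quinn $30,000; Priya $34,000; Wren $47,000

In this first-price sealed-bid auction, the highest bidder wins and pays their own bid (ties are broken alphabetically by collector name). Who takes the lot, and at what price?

Gus pays $47,000

First-price sealed-bid auction: the highest bidder wins and pays their own bid.
Bids ranked: 47,000 (Gus) > 47,000 (Wren) > 34,000 (Priya) > 30,000 (Quinn) > 23,000 (Uma) > 22,000 (Hana) > …
Tie at $47,000 → Gus wins by tie-break.
First-price: Gus pays what they bid, $47,000.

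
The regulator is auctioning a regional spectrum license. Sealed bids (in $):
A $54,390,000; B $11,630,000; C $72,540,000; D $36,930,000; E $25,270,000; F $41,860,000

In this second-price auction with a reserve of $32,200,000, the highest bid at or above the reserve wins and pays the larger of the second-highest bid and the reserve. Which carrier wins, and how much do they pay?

Rule: the highest bid at or above the reserve wins and pays the larger of the second-highest bid and the reserve.
Sorting bids: 72,540,000 (C) > 54,390,000 (A) > 41,860,000 (F) > 36,930,000 (D) > 25,270,000 (E) > 11,630,000 (B)
C has the top bid at or above the reserve ($72,540,000).
max(second-highest $54,390,000, reserve $32,200,000) = $54,390,000; the reserve does not bind.

C pays $54,390,000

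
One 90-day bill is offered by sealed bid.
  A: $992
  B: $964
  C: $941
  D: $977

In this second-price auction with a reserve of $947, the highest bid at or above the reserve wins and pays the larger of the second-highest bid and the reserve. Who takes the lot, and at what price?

A pays $977

Sorting bids: 992 (A) > 977 (D) > 964 (B) > 941 (C)
Highest eligible bid: A at $992.
max(second-highest $977, reserve $947) = $977; the reserve does not bind.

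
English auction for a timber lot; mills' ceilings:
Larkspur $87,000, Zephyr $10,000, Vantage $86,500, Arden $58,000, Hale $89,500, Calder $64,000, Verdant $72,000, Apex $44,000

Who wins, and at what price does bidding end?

Rule: the price rises until one bidder remains; the winner pays the price at which the last rival dropped out.
Limits ranked: 89,500 (Hale) > 87,000 (Larkspur) > 86,500 (Vantage) > 72,000 (Verdant) > 64,000 (Calder) > 58,000 (Arden) > …
Once the price passes $87,000, only Hale is left; the hammer falls at Larkspur's limit of $87,000.

Hale wins at $87,000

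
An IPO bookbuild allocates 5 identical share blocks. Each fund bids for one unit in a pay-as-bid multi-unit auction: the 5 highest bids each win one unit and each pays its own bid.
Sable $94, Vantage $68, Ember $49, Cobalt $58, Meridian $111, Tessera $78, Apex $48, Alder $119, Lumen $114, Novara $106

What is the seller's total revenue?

Total revenue: $544

Sorting: 119 (Alder), 114 (Lumen), 111 (Meridian), 106 (Novara), 94 (Sable), 78 (Tessera), 68 (Vantage), …
Top 5: Alder, Lumen, Meridian, Novara, Sable.
Total revenue = 119 + 114 + 111 + 106 + 94 = $544.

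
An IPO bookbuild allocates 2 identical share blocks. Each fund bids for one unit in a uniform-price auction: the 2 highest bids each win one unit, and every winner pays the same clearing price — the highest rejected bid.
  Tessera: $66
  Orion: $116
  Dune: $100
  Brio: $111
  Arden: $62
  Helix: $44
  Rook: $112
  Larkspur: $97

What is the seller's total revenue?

Ordering the bids: 116 (Orion), 112 (Rook), 111 (Brio), 100 (Dune), …
The 2 highest are Orion, Rook.
Clearing price = highest rejected bid = $111.
Total revenue = 2 × $111 = $222.

Total revenue: $222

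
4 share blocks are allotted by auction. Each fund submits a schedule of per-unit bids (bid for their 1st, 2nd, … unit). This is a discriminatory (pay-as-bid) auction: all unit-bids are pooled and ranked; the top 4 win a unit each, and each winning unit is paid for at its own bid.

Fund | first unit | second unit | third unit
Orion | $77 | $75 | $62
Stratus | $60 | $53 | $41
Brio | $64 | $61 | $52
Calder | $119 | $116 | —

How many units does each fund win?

Calder 2, Orion 2

Merging the schedules and taking the best 4: 119 (Calder-1), 116 (Calder-2), 77 (Orion-1), 75 (Orion-2)
Next rejected bid: $64 (not a price — pay-as-bid).
Allocation: Calder 2, Orion 2.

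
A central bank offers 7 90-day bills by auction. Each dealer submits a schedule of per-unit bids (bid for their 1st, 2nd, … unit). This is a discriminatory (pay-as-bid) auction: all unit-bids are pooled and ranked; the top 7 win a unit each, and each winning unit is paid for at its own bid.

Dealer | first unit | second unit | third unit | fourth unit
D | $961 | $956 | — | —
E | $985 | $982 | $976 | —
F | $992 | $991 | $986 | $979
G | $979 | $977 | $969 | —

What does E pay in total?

E pays $1,967

Merging the schedules and taking the best 7: 992 (F-1), 991 (F-2), 986 (F-3), 985 (E-1), 982 (E-2), 979 (F-4), 979 (G-1)
Next rejected bid: $977 (not a price — pay-as-bid).
E's winning unit-bids: 985 + 982 = $1,967.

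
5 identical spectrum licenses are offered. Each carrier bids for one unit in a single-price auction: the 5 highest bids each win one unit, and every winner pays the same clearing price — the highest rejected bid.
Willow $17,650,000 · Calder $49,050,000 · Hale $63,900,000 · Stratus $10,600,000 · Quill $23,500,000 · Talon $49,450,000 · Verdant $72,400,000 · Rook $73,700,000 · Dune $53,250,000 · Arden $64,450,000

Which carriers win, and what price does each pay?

Sorting: 73,700,000 (Rook), 72,400,000 (Verdant), 64,450,000 (Arden), 63,900,000 (Hale), 53,250,000 (Dune), 49,450,000 (Talon), 49,050,000 (Calder), …
Winners (5 units): Rook, Verdant, Arden, Hale, Dune.
Clearing price = highest rejected bid = $49,450,000.

Rook, Verdant, Arden, Hale, Dune; each pays $49,450,000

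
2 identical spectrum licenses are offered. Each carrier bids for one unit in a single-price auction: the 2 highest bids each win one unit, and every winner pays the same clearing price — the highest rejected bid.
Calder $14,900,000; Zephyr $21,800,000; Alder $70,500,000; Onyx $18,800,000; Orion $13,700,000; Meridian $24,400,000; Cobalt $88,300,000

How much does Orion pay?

Sorting: 88,300,000 (Cobalt), 70,500,000 (Alder), 24,400,000 (Meridian), 21,800,000 (Zephyr), …
Winners (2 units): Cobalt, Alder.
First losing bid is Meridian's $24,400,000, which sets the uniform price.
Orion does not win → pays $0.

Orion pays $0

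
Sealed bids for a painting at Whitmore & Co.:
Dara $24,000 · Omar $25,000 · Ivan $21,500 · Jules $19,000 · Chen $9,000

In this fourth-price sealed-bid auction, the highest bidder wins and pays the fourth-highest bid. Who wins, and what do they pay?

Bids in order: 25,000 (Omar) > 24,000 (Dara) > 21,500 (Ivan) > 19,000 (Jules) > 9,000 (Chen)
Omar is highest; pays the fourth-highest bid, $19,000.

Omar pays $19,000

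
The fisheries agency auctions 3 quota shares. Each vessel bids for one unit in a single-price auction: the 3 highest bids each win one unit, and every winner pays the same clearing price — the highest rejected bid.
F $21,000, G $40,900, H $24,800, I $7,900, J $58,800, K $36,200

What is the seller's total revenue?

Total revenue: $74,400

Ordering the bids: 58,800 (J), 40,900 (G), 36,200 (K), 24,800 (H), 21,000 (F), …
The 3 highest are J, G, K.
First losing bid is H's $24,800, which sets the uniform price.
Total revenue = 3 × $24,800 = $74,400.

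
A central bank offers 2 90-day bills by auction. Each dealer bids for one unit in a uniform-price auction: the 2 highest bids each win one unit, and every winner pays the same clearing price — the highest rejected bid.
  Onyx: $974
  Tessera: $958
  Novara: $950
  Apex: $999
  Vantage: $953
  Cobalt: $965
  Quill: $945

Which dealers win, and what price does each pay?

Apex, Onyx; each pays $965

Sorting: 999 (Apex), 974 (Onyx), 965 (Cobalt), 958 (Tessera), …
The 2 highest are Apex, Onyx.
First losing bid is Cobalt's $965, which sets the uniform price.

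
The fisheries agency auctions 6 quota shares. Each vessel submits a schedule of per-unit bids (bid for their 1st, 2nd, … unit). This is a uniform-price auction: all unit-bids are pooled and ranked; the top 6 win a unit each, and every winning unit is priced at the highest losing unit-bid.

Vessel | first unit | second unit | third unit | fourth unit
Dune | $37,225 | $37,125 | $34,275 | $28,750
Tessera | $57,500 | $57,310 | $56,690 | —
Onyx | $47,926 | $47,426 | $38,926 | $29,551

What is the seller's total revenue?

Pooled unit-bids ranked (top 6): 57,500 (Tessera-1), 57,310 (Tessera-2), 56,690 (Tessera-3), 47,926 (Onyx-1), 47,426 (Onyx-2), 38,926 (Onyx-3)
Highest rejected unit-bid = $37,225.
Allocation: Onyx 3, Tessera 3. Every unit priced at $37,225.
Revenue = 6 × 37,225 = $223,350.

Total revenue: $223,350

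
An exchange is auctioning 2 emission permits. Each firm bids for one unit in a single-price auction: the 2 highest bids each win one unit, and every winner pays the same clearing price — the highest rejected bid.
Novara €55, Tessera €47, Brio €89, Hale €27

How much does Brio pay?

Brio pays €47

Sorting: 89 (Brio), 55 (Novara), 47 (Tessera), 27 (Hale)
Winners (2 units): Brio, Novara.
Highest unsuccessful bid: €47 → clearing price.
Brio wins → pays €47.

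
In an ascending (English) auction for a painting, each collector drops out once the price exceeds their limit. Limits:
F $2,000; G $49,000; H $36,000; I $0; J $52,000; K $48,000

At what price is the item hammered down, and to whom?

J wins at $49,000

Open ascending-bid auction: the price rises until one bidder remains; the winner pays the price at which the last rival dropped out.
Sorting limits: 52,000 (J) > 49,000 (G) > 48,000 (K) > 36,000 (H) > 2,000 (F) > 0 (I)
Once the price passes $49,000, only J is left; the hammer falls at G's limit of $49,000.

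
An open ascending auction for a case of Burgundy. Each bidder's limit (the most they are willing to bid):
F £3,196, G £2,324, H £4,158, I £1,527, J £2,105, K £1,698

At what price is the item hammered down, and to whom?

H wins at £3,196

Sorting limits: 4,158 (H) > 3,196 (F) > 2,324 (G) > 2,105 (J) > 1,698 (K) > 1,527 (I)
Once the price passes £3,196, only H is left; the hammer falls at F's limit of £3,196.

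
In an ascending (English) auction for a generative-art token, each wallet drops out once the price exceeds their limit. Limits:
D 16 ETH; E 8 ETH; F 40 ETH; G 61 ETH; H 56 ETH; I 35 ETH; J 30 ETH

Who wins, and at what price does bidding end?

G wins at 56 ETH

Sorting limits: 61 (G) > 56 (H) > 40 (F) > 35 (I) > 30 (J) > 16 (D) > …
H is the last rival to drop out, at 56 ETH; G remains and wins at that price.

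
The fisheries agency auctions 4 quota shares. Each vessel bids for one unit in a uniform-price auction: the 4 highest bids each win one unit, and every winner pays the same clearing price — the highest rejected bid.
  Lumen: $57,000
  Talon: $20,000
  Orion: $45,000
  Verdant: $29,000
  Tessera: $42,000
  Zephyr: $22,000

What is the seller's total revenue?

Total revenue: $88,000

Bids ranked high→low: 57,000 (Lumen), 45,000 (Orion), 42,000 (Tessera), 29,000 (Verdant), 22,000 (Zephyr), 20,000 (Talon)
Winners (4 units): Lumen, Orion, Tessera, Verdant.
Highest unsuccessful bid: $22,000 → clearing price.
Total revenue = 4 × $22,000 = $88,000.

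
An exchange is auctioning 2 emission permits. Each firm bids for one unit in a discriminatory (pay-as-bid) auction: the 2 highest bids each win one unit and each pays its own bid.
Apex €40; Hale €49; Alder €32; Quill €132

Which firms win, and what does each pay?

Quill €132, Hale €49

Ordering the bids: 132 (Quill), 49 (Hale), 40 (Apex), 32 (Alder)
The 2 highest are Quill, Hale.
Each winner pays its own bid: Quill €132, Hale €49.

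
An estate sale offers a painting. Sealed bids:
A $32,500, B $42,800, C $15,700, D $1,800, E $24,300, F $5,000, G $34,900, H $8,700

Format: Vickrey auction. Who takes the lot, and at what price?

Bids in order: 42,800 (B) > 34,900 (G) > 32,500 (A) > 24,300 (E) > 15,700 (C) > 8,700 (H) > …
B is highest; pays the second-highest bid, $34,900.

B pays $34,900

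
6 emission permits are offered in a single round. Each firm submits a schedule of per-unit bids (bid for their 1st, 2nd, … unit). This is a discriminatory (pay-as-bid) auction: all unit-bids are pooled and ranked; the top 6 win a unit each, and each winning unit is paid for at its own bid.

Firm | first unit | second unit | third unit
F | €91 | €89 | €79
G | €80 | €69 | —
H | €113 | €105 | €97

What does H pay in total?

Pooled unit-bids ranked (top 6): 113 (H-1), 105 (H-2), 97 (H-3), 91 (F-1), 89 (F-2), 80 (G-1)
Next rejected bid: €79 (not a price — pay-as-bid).
H's winning unit-bids: 113 + 105 + 97 = €315.

H pays €315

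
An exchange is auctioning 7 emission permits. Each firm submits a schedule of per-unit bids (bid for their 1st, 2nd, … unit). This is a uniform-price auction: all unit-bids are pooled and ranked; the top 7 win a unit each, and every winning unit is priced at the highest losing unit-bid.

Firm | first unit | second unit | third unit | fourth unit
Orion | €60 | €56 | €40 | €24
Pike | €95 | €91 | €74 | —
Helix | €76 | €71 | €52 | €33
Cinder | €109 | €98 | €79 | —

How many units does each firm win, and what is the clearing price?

Cinder 3, Helix 1, Pike 3; clearing price €71

Pooled unit-bids ranked (top 7): 109 (Cinder-1), 98 (Cinder-2), 95 (Pike-1), 91 (Pike-2), 79 (Cinder-3), 76 (Helix-1), 74 (Pike-3)
The (k+1)-th unit-bid is €71.
Allocation: Cinder 3, Helix 1, Pike 3.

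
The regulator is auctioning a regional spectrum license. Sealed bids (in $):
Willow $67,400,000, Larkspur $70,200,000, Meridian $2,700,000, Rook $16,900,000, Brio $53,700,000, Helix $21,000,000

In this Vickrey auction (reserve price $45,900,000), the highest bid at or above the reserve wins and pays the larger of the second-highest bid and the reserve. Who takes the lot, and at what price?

Bids ranked: 70,200,000 (Larkspur) > 67,400,000 (Willow) > 53,700,000 (Brio) > 21,000,000 (Helix) > 16,900,000 (Rook) > 2,700,000 (Meridian)
Highest eligible bid: Larkspur at $70,200,000.
Second-highest bid $67,400,000 exceeds the reserve $45,900,000 → payment $67,400,000.

Larkspur pays $67,400,000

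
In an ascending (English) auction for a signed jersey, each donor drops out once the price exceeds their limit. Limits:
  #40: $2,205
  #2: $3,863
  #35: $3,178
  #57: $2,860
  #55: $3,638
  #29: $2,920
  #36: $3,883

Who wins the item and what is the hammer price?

#36 wins at $3,863

Rule: the price rises until one bidder remains; the winner pays the price at which the last rival dropped out.
Sorting limits: 3,883 (#36) > 3,863 (#2) > 3,638 (#55) > 3,178 (#35) > 2,920 (#29) > 2,860 (#57) > …
Once the price passes $3,863, only #36 is left; the hammer falls at #2's limit of $3,863.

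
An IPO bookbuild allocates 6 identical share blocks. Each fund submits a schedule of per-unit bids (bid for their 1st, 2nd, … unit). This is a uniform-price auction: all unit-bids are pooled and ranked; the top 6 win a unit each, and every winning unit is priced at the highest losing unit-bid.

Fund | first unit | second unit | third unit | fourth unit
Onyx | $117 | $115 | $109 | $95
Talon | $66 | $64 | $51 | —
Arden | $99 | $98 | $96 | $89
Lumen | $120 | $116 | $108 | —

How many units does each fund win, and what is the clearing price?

Pooled unit-bids ranked (top 6): 120 (Lumen-1), 117 (Onyx-1), 116 (Lumen-2), 115 (Onyx-2), 109 (Onyx-3), 108 (Lumen-3)
First bid not allocated: $99.
Allocation: Lumen 3, Onyx 3.

Lumen 3, Onyx 3; clearing price $99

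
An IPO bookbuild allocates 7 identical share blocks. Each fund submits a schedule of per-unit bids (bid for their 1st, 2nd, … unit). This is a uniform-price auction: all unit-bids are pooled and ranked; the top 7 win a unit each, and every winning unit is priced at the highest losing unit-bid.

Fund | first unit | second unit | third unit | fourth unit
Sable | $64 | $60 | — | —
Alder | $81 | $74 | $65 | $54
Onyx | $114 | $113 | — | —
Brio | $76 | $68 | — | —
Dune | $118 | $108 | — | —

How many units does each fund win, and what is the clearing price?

Alder 2, Brio 1, Dune 2, Onyx 2; clearing price $68

Pooled unit-bids ranked (top 7): 118 (Dune-1), 114 (Onyx-1), 113 (Onyx-2), 108 (Dune-2), 81 (Alder-1), 76 (Brio-1), 74 (Alder-2)
The (k+1)-th unit-bid is $68.
Allocation: Alder 2, Brio 1, Dune 2, Onyx 2.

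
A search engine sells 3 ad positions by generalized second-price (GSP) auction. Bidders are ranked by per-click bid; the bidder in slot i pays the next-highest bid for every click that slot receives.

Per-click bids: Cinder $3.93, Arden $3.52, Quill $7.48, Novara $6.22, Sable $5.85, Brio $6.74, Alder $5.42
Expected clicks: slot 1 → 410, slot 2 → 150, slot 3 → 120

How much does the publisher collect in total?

Total revenue: $4398.40

Per-click bids in order: $7.48 (Quill) > $6.74 (Brio) > $6.22 (Novara) > $5.85 (Sable) > …
Slot 1: Quill pays $6.74 × 410 = $2763.40
Slot 2: Brio pays $6.22 × 150 = $933.00
Slot 3: Novara pays $5.85 × 120 = $702.00
Total = $4398.40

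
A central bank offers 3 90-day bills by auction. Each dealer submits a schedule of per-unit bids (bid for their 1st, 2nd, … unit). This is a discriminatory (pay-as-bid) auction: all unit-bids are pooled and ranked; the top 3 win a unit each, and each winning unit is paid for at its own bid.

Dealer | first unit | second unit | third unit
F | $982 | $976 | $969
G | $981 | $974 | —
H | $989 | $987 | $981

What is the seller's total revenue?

Merging the schedules and taking the best 3: 989 (H-1), 987 (H-2), 982 (F-1)
Next rejected bid: $981 (not a price — pay-as-bid).
Each winning unit pays its own bid.
Revenue = 989 + 987 + 982 = $2,958.

Total revenue: $2,958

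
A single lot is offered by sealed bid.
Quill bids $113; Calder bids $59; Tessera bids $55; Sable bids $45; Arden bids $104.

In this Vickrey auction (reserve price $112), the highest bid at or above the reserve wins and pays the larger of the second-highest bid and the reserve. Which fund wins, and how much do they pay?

Quill pays $112

Sorting bids: 113 (Quill) > 104 (Arden) > 59 (Calder) > 55 (Tessera) > 45 (Sable)
Highest eligible bid: Quill at $113.
max(second-highest $104, reserve $112) = $112.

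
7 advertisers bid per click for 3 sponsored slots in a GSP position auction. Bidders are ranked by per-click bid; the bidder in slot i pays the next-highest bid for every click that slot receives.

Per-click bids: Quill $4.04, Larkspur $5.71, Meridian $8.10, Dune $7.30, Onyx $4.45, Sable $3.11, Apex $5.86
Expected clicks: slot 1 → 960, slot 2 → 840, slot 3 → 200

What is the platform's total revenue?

Sorting advertisers: $8.10 (Meridian) > $7.30 (Dune) > $5.86 (Apex) > $5.71 (Larkspur) > …
Slot 1: Meridian pays $7.30 × 960 = $7008.00
Slot 2: Dune pays $5.86 × 840 = $4922.40
Slot 3: Apex pays $5.71 × 200 = $1142.00
Total = $13072.40

Total revenue: $13072.40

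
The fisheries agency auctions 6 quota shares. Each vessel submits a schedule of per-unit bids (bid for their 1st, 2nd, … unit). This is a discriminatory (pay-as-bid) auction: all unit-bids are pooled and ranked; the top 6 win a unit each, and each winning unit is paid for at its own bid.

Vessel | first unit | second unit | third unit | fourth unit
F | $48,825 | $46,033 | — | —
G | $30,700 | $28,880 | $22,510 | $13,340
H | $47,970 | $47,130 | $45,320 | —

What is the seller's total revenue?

All unit-bids, highest first — top 6: 48,825 (F-1), 47,970 (H-1), 47,130 (H-2), 46,033 (F-2), 45,320 (H-3), 30,700 (G-1)
Next rejected bid: $28,880 (not a price — pay-as-bid).
Each winning unit pays its own bid.
Revenue = 48,825 + 47,970 + 47,130 + 46,033 + 45,320 + 30,700 = $265,978.

Total revenue: $265,978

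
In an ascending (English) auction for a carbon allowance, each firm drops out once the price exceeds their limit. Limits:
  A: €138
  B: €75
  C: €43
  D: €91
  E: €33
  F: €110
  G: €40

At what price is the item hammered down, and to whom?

Rule: the price rises until one bidder remains; the winner pays the price at which the last rival dropped out.
Limits in order: 138 (A) > 110 (F) > 91 (D) > 75 (B) > 43 (C) > 40 (G) > …
Once the price passes €110, only A is left; the hammer falls at F's limit of €110.

A wins at €110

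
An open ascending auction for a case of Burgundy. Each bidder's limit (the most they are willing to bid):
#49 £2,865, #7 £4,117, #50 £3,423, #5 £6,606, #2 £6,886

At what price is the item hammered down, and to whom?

Sorting limits: 6,886 (#2) > 6,606 (#5) > 4,117 (#7) > 3,423 (#50) > 2,865 (#49)
#5 is the last rival to drop out, at £6,606; #2 remains and wins at that price.

#2 wins at £6,606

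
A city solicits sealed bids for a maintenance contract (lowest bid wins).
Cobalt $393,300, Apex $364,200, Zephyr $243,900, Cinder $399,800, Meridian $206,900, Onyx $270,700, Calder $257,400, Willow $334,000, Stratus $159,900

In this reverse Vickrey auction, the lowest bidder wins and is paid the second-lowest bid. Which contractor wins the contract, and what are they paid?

Stratus is paid $206,900

Bids ranked: 159,900 (Stratus) < 206,900 (Meridian) < 243,900 (Zephyr) < 257,400 (Calder) < 270,700 (Onyx) < 334,000 (Willow) < …
Stratus is lowest; is paid the second-lowest bid, $206,900.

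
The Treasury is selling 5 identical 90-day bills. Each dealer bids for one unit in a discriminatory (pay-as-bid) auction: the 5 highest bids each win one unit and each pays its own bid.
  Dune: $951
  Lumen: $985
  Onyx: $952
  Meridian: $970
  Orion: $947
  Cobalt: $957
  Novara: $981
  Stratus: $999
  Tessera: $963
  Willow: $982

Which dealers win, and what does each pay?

Bids ranked high→low: 999 (Stratus), 985 (Lumen), 982 (Willow), 981 (Novara), 970 (Meridian), 963 (Tessera), 957 (Cobalt), …
Top 5: Stratus, Lumen, Willow, Novara, Meridian.
Each winner pays its own bid: Stratus $999, Lumen $985, Willow $982, Novara $981, Meridian $970.

Stratus $999, Lumen $985, Willow $982, Novara $981, Meridian $970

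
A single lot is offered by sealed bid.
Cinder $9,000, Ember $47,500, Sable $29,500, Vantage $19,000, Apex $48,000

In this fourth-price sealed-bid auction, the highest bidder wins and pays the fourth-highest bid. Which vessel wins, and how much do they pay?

Bids ranked: 48,000 (Apex) > 47,500 (Ember) > 29,500 (Sable) > 19,000 (Vantage) > 9,000 (Cinder)
Apex wins; payment is bid #4 in the ranking = $19,000.

Apex pays $19,000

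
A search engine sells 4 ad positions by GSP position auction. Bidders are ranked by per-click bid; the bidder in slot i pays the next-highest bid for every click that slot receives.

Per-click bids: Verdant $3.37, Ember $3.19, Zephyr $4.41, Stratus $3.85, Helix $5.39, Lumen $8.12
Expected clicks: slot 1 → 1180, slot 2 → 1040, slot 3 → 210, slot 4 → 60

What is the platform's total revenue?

Total revenue: $11957.30

Ranked by bid: $8.12 (Lumen) > $5.39 (Helix) > $4.41 (Zephyr) > $3.85 (Stratus) > $3.37 (Verdant) > …
Slot 1: Lumen pays $5.39 × 1180 = $6360.20
Slot 2: Helix pays $4.41 × 1040 = $4586.40
Slot 3: Zephyr pays $3.85 × 210 = $808.50
Slot 4: Stratus pays $3.37 × 60 = $202.20
Total = $11957.30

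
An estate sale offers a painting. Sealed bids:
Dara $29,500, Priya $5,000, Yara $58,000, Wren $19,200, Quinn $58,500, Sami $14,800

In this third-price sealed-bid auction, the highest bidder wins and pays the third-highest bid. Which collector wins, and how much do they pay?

Quinn pays $29,500

Bids in order: 58,500 (Quinn) > 58,000 (Yara) > 29,500 (Dara) > 19,200 (Wren) > 14,800 (Sami) > 5,000 (Priya)
Quinn is highest; pays the third-highest bid, $29,500.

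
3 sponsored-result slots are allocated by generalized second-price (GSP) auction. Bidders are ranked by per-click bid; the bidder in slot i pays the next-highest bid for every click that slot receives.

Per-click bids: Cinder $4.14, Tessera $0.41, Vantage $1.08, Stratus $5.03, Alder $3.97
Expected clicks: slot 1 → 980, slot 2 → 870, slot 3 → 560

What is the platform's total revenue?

Ranked by bid: $5.03 (Stratus) > $4.14 (Cinder) > $3.97 (Alder) > $1.08 (Vantage) > …
Slot 1: Stratus pays $4.14 × 980 = $4057.20
Slot 2: Cinder pays $3.97 × 870 = $3453.90
Slot 3: Alder pays $1.08 × 560 = $604.80
Total = $8115.90

Total revenue: $8115.90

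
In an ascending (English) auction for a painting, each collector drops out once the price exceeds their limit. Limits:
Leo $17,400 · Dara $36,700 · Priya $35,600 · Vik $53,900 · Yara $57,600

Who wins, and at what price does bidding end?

Yara wins at $53,900

Limits ranked: 57,600 (Yara) > 53,900 (Vik) > 36,700 (Dara) > 35,600 (Priya) > 17,400 (Leo)
Once the price passes $53,900, only Yara is left; the hammer falls at Vik's limit of $53,900.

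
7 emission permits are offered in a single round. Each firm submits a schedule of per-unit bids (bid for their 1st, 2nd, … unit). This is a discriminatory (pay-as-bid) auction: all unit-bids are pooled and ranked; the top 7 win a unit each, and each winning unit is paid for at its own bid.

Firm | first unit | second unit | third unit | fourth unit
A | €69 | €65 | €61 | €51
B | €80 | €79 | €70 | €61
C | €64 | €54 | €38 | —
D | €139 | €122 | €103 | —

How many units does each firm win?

Merging the schedules and taking the best 7: 139 (D-1), 122 (D-2), 103 (D-3), 80 (B-1), 79 (B-2), 70 (B-3), 69 (A-1)
Next rejected bid: €65 (not a price — pay-as-bid).
Allocation: A 1, B 3, D 3.

A 1, B 3, D 3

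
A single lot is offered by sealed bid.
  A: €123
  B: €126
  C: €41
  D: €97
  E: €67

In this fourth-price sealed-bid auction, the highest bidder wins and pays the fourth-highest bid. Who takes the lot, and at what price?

B pays €67

Fourth-price sealed-bid auction: the highest bidder wins and pays the fourth-highest bid.
Sorting bids: 126 (B) > 123 (A) > 97 (D) > 67 (E) > 41 (C)
B is highest; pays the fourth-highest bid, €67.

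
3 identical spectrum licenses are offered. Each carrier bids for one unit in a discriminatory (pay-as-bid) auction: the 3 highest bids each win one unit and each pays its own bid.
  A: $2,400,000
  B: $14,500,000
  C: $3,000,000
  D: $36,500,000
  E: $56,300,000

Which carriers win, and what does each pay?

E $56,300,000, D $36,500,000, B $14,500,000

Bids ranked high→low: 56,300,000 (E), 36,500,000 (D), 14,500,000 (B), 3,000,000 (C), 2,400,000 (A)
Winners (3 units): E, D, B.
Each winner pays its own bid: E $56,300,000, D $36,500,000, B $14,500,000.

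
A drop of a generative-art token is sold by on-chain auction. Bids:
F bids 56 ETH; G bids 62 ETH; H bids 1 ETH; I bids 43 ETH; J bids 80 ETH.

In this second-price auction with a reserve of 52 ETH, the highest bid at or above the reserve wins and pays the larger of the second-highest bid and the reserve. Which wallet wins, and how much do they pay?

Rule: the highest bid at or above the reserve wins and pays the larger of the second-highest bid and the reserve.
Bids in order: 80 (J) > 62 (G) > 56 (F) > 43 (I) > 1 (H)
J has the top bid at or above the reserve (80 ETH).
max(second-highest 62 ETH, reserve 52 ETH) = 62 ETH; the reserve does not bind.

J pays 62 ETH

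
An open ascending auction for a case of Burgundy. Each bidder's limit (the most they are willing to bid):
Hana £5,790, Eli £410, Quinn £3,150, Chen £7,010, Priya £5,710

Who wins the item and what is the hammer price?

Limits in order: 7,010 (Chen) > 5,790 (Hana) > 5,710 (Priya) > 3,150 (Quinn) > 410 (Eli)
Once the price passes £5,790, only Chen is left; the hammer falls at Hana's limit of £5,790.

Chen wins at £5,790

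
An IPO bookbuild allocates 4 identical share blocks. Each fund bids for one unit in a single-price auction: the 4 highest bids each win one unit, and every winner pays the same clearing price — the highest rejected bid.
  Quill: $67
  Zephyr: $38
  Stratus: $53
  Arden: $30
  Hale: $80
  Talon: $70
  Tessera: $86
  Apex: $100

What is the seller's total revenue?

Total revenue: $268

Sorting: 100 (Apex), 86 (Tessera), 80 (Hale), 70 (Talon), 67 (Quill), 53 (Stratus), …
Winners (4 units): Apex, Tessera, Hale, Talon.
First losing bid is Quill's $67, which sets the uniform price.
Total revenue = 4 × $67 = $268.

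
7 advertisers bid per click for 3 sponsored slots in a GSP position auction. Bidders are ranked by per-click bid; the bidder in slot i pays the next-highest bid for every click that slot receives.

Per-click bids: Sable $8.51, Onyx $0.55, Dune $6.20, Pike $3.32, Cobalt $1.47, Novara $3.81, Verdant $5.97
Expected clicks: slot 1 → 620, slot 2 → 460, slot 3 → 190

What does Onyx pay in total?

Onyx pays $0.00

Per-click bids in order: $8.51 (Sable) > $6.20 (Dune) > $5.97 (Verdant) > $3.81 (Novara) > …
Onyx ranks below slot 3 → no slot, pays nothing.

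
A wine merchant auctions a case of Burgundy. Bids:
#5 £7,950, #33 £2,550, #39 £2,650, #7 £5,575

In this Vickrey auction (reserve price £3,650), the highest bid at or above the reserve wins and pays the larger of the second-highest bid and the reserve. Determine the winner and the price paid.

#5 pays £5,575

Rule: the highest bid at or above the reserve wins and pays the larger of the second-highest bid and the reserve.
Bids in order: 7,950 (#5) > 5,575 (#7) > 2,650 (#39) > 2,550 (#33)
#5 has the top bid at or above the reserve (£7,950).
Second-highest bid £5,575 exceeds the reserve £3,650 → payment £5,575.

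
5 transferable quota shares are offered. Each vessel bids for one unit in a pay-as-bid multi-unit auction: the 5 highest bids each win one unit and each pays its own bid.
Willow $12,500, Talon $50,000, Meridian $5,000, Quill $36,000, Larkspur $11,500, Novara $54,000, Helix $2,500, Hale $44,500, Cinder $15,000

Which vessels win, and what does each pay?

Bids ranked high→low: 54,000 (Novara), 50,000 (Talon), 44,500 (Hale), 36,000 (Quill), 15,000 (Cinder), 12,500 (Willow), 11,500 (Larkspur), …
Winners (5 units): Novara, Talon, Hale, Quill, Cinder.
Each winner pays its own bid: Novara $54,000, Talon $50,000, Hale $44,500, Quill $36,000, Cinder $15,000.

Novara $54,000, Talon $50,000, Hale $44,500, Quill $36,000, Cinder $15,000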